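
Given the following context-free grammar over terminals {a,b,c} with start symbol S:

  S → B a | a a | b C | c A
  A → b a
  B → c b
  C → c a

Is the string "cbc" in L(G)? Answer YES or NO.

Convert to CNF:
  S -> B T1 | T0 C | T1 T1 | T2 A
  A -> T0 T1
  B -> T2 T0
  C -> T2 T1
  T0 -> b
  T1 -> a
  T2 -> c

CYK table (by increasing span):
  cell(0,0) c: {T2}  orig:{}
  cell(1,1) b: {T0}  orig:{}
  cell(2,2) c: {T2}  orig:{}
  cell(0,1) cb: {B}
  cell(1,2) bc: ∅
  cell(0,2) cbc: ∅

S ∉ T[0,2] ⇒ NO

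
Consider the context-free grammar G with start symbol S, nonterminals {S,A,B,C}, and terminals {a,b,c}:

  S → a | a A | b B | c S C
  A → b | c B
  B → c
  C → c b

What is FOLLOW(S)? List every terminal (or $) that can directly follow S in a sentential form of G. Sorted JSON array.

FIRST sets, iterate to fixpoint:
[1]
  A via A→b: +{b}
  A via A→c B: +{c}
  B via B→c: +{c}
  C via C→c b: +{c}
  S via S→a: +{a}
  S via S→b B: +{b}
  S via S→c S C: +{c}
  FIRST(S)={a,b,c}  FIRST(A)={b,c}  FIRST(B)={c}  FIRST(C)={c}
[2] — fixpoint
  FIRST(S)={a,b,c}  FIRST(A)={b,c}  FIRST(B)={c}  FIRST(C)={c}

FOLLOW sets:
seed FOLLOW(S) with $
iter 1:
  S→a A: FOLLOW(A) ⊇ FOLLOW(S) ⊇ {$}; new: +{$}
  S→b B: FOLLOW(B) ⊇ FOLLOW(S) ⊇ {$}; new: +{$}
  S→c S C: FOLLOW(S) ⊇ FIRST(C) = {c}; new: +{c}
  S→c S C: FOLLOW(C) ⊇ FOLLOW(S) ⊇ {$,c}; new: +{$,c}
  S: {$,c}  A: {$}  B: {$}  C: {$,c}
iter 2:
  S→a A: FOLLOW(A) ⊇ FOLLOW(S) ⊇ {$,c}; new: +{c}
  S→b B: FOLLOW(B) ⊇ FOLLOW(S) ⊇ {$,c}; new: +{c}
  S: {$,c}  A: {$,c}  B: {$,c}  C: {$,c}
iter 3: — fixpoint
  S: {$,c}  A: {$,c}  B: {$,c}  C: {$,c}

FOLLOW(S) = ["$", "c"]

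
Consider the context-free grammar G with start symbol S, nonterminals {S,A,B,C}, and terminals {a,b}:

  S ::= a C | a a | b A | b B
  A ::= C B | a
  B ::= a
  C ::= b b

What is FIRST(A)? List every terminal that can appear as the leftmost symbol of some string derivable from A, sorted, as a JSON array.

Compute FIRST by fixpoint:
round 1:
  A via A→a: +{a}
  B via B→a: +{a}
  C via C→b b: +{b}
  S via S→a C: +{a}
  S via S→b A: +{b}
  FIRST(S)={a,b}  FIRST(A)={a}  FIRST(B)={a}  FIRST(C)={b}
round 2:
  A via A→C B: +{b}
  FIRST(S)={a,b}  FIRST(A)={a,b}  FIRST(B)={a}  FIRST(C)={b}
round 3: (no change)
  FIRST(S)={a,b}  FIRST(A)={a,b}  FIRST(B)={a}  FIRST(C)={b}

FIRST(A) = ["a", "b"]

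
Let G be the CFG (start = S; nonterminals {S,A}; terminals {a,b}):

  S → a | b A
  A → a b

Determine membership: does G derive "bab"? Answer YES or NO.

Convert to CNF:
  S -> T1 A | a
  A -> T0 T1
  T0 -> a
  T1 -> b

CYK table (by increasing span):
  cell(0,0) b: {T1}  orig:{}
  cell(1,1) a: {S,T0}  orig:{S}
  cell(2,2) b: {T1}  orig:{}
  cell(0,1) ba: ∅
  cell(1,2) ab: {A}
  cell(0,2) bab: {S}

S ∈ T[0,2] ⇒ YES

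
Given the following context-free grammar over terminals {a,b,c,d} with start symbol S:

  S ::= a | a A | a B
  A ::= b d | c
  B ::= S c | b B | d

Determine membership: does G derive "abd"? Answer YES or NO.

CNF form of G:
  S -> T3 A | T3 B | a
  A -> T0 T1 | c
  B -> S T2 | T0 B | d
  T0 -> b
  T1 -> d
  T2 -> c
  T3 -> a

Fill CYK table bottom-up:
  cell(0,0) a: {S,T3}  orig:{S}
  cell(1,1) b: {T0}  orig:{}
  cell(2,2) d: {B,T1}  orig:{B}
  cell(0,1) ab: ∅
  cell(1,2) bd: {A,B}
  cell(0,2) abd: {S}

S ∈ T[0,2] ⇒ YES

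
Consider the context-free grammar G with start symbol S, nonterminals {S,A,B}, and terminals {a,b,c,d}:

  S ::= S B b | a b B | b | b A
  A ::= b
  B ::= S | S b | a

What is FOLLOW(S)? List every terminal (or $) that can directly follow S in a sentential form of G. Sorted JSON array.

FIRST sets, iterate to fixpoint:
round 1:
  A via A→b: +{b}
  B via B→a: +{a}
  S via S→a b B: +{a}
  S via S→b: +{b}
  FIRST(S)={a,b}  FIRST(A)={b}  FIRST(B)={a}
round 2:
  B via B→S: +{b}
  FIRST(S)={a,b}  FIRST(A)={b}  FIRST(B)={a,b}
round 3: (no change)
  FIRST(S)={a,b}  FIRST(A)={b}  FIRST(B)={a,b}

FOLLOW sets:
FOLLOW(S) := {$}
[1]
  B→S b: FOLLOW(S) ⊇ FIRST(b) = {b}; new: +{b}
  S→S B b: FOLLOW(S) ⊇ FIRST(B) = {a,b}; new: +{a}
  S→S B b: FOLLOW(B) ⊇ FIRST(b) = {b}; new: +{b}
  S→a b B: FOLLOW(B) ⊇ FOLLOW(S) ⊇ {$,a,b}; new: +{$,a}
  S→b A: FOLLOW(A) ⊇ FOLLOW(S) ⊇ {$,a,b}; new: +{$,a,b}
  FOLLOW(S)={$,a,b}  FOLLOW(A)={$,a,b}  FOLLOW(B)={$,a,b}
[2] (stable)
  FOLLOW(S)={$,a,b}  FOLLOW(A)={$,a,b}  FOLLOW(B)={$,a,b}

FOLLOW(S) = ["$", "a", "b"]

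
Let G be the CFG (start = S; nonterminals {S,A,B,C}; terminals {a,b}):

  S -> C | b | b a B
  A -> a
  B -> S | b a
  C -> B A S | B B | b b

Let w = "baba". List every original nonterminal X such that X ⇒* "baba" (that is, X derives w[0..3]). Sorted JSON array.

Convert to CNF:
  S -> B B | B X5 | T0 T0 | T0 X6 | b
  A -> a
  B -> B B | B X2 | T0 T0 | T0 T1 | T0 X3 | b
  C -> B B | B X4 | T0 T0
  T0 -> b
  T1 -> a
  X2 -> A S
  X3 -> T1 B
  X4 -> A S
  X5 -> A S
  X6 -> T1 B

Fill CYK table bottom-up, restricted to cells inside w[0..3]:
  T[0,0] 'b' = {B,S,T0}  orig:{B,S}
  T[1,1] 'a' = {A,T1}  orig:{A}
  T[2,2] 'b' = {B,S,T0}  orig:{B,S}
  T[3,3] 'a' = {A,T1}  orig:{A}
  T[0,1] 'ba' = {B}
  T[1,2] 'ab' = {X2,X3,X4,X5,X6}  orig:{}
  T[2,3] 'ba' = {B}
  T[0,2] 'bab' = {B,C,S}
  T[1,3] 'aba' = {X3,X6}  orig:{}
  T[0,3] 'baba' = {B,C,S}

Original NTs in T[0,3] deriving "baba": ["B", "C", "S"]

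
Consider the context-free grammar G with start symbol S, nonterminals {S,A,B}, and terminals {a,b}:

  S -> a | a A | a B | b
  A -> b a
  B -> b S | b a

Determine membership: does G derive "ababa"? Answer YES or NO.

Convert to CNF:
  S -> T1 A | T1 B | a | b
  A -> T0 T1
  B -> T0 S | T0 T1
  T0 -> b
  T1 -> a

CYK fill:
  cell(0,0) a: {S,T1}  orig:{S}
  cell(1,1) b: {S,T0}  orig:{S}
  cell(2,2) a: {S,T1}  orig:{S}
  cell(3,3) b: {S,T0}  orig:{S}
  cell(4,4) a: {S,T1}  orig:{S}
  cell(0,1) ab: ∅
  cell(1,2) ba: {A,B}
  cell(2,3) ab: ∅
  cell(3,4) ba: {A,B}
  cell(0,2) aba: {S}
  cell(1,3) bab: ∅
  cell(2,4) aba: {S}
  cell(0,3) abab: ∅
  cell(1,4) baba: {B}
  cell(0,4) ababa: {S}

S ∈ T[0,4] ⇒ YES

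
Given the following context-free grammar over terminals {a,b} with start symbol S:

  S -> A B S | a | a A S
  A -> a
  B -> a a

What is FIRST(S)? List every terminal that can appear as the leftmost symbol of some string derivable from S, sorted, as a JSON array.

FIRST iteration:
iter 1:
  A via A→a: +{a}
  B via B→a a: +{a}
  S via S→A B S: +{a}
  S: {a}  A: {a}  B: {a}
iter 2: (no change)
  S: {a}  A: {a}  B: {a}

FIRST(S) = ["a"]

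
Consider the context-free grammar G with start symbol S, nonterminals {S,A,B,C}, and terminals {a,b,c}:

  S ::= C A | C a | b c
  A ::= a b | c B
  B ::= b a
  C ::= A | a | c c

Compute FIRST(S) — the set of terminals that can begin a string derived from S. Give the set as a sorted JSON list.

Compute FIRST by fixpoint:
pass 1:
  A via A→a b: +{a}
  A via A→c B: +{c}
  B via B→b a: +{b}
  C via C→A: +{a,c}
  S via S→C A: +{a,c}
  S via S→b c: +{b}
  FIRST(S)={a,b,c}  FIRST(A)={a,c}  FIRST(B)={b}  FIRST(C)={a,c}
pass 2: (no change)
  FIRST(S)={a,b,c}  FIRST(A)={a,c}  FIRST(B)={b}  FIRST(C)={a,c}

FIRST(S) = ["a", "b", "c"]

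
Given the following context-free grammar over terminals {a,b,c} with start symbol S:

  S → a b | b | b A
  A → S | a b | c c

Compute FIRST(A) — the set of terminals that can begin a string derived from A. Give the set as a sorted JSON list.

Compute FIRST by fixpoint:
round 1:
  A via A→a b: +{a}
  A via A→c c: +{c}
  S via S→a b: +{a}
  S via S→b: +{b}
  S: {a,b}  A: {a,c}
round 2:
  A via A→S: +{b}
  S: {a,b}  A: {a,b,c}
round 3: done
  S: {a,b}  A: {a,b,c}

FIRST(A) = ["a", "b", "c"]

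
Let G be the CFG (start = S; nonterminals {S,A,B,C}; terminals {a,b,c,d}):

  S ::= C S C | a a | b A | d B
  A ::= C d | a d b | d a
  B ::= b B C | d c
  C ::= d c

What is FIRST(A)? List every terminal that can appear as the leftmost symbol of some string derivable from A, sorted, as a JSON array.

Compute FIRST by fixpoint:
round 1:
  A via A→a d b: +{a}
  A via A→d a: +{d}
  B via B→b B C: +{b}
  B via B→d c: +{d}
  C via C→d c: +{d}
  S via S→C S C: +{d}
  S via S→a a: +{a}
  S via S→b A: +{b}
  FIRST(S)={a,b,d}  FIRST(A)={a,d}  FIRST(B)={b,d}  FIRST(C)={d}
round 2: (stable)
  FIRST(S)={a,b,d}  FIRST(A)={a,d}  FIRST(B)={b,d}  FIRST(C)={d}

FIRST(A) = ["a", "d"]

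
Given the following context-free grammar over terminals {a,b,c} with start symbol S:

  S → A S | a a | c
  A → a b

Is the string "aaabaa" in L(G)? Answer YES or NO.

Convert to CNF:
  S -> A S | T0 T0 | c
  A -> T0 T1
  T0 -> a
  T1 -> b

CYK table (by increasing span):
  [0..0]={T0}  "a"  orig:{}
  [1..1]={T0}  "a"  orig:{}
  [2..2]={T0}  "a"  orig:{}
  [3..3]={T1}  "b"  orig:{}
  [4..4]={T0}  "a"  orig:{}
  [5..5]={T0}  "a"  orig:{}
  [0..1]={S}  "aa"
  [1..2]={S}  "aa"
  [2..3]={A}  "ab"
  [3..4]=∅  "ba"
  [4..5]={S}  "aa"
  [0..2]=∅  "aaa"
  [1..3]=∅  "aab"
  [2..4]=∅  "aba"
  [3..5]=∅  "baa"
  [0..3]=∅  "aaab"
  [1..4]=∅  "aaba"
  [2..5]={S}  "abaa"
  [0..4]=∅  "aaaba"
  [1..5]=∅  "aabaa"
  [0..5]=∅  "aaabaa"

S ∉ T[0,5] ⇒ NO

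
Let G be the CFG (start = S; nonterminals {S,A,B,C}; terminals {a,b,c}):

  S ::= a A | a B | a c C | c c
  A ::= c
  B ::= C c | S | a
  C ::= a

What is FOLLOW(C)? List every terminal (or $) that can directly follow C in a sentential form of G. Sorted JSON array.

FIRST sets, iterate to fixpoint:
round 1:
  A via A→c: +{c}
  B via B→a: +{a}
  C via C→a: +{a}
  S via S→a A: +{a}
  S via S→c c: +{c}
  FIRST(S)={a,c}  FIRST(A)={c}  FIRST(B)={a}  FIRST(C)={a}
round 2:
  B via B→S: +{c}
  FIRST(S)={a,c}  FIRST(A)={c}  FIRST(B)={a,c}  FIRST(C)={a}
round 3: (no change)
  FIRST(S)={a,c}  FIRST(A)={c}  FIRST(B)={a,c}  FIRST(C)={a}

Compute FOLLOW by fixpoint:
seed FOLLOW(S) with $
iter 1:
  B→C c: FOLLOW(C) ⊇ FIRST(c) = {c}; new: +{c}
  S→a A: FOLLOW(A) ⊇ FOLLOW(S) ⊇ {$}; new: +{$}
  S→a B: FOLLOW(B) ⊇ FOLLOW(S) ⊇ {$}; new: +{$}
  S→a c C: FOLLOW(C) ⊇ FOLLOW(S) ⊇ {$}; new: +{$}
  S: {$}  A: {$}  B: {$}  C: {$,c}
iter 2: — fixpoint
  S: {$}  A: {$}  B: {$}  C: {$,c}

FOLLOW(C) = ["$", "c"]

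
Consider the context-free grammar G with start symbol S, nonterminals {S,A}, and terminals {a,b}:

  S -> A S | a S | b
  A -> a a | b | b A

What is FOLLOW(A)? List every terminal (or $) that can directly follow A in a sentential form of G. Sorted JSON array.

FIRST sets, iterate to fixpoint:
[1]
  A via A→a a: +{a}
  A via A→b: +{b}
  S via S→A S: +{a,b}
  S: {a,b}  A: {a,b}
[2] (no change)
  S: {a,b}  A: {a,b}

Compute FOLLOW by fixpoint:
FOLLOW(S) := {$}
pass 1:
  S→A S: FOLLOW(A) ⊇ FIRST(S) = {a,b}; new: +{a,b}
  S: {$}  A: {a,b}
pass 2: (no change)
  S: {$}  A: {a,b}

FOLLOW(A) = ["a", "b"]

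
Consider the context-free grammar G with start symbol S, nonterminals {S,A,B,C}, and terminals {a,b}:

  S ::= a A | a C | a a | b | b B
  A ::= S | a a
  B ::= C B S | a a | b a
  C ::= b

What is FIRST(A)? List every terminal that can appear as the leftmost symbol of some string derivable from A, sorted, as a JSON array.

FIRST iteration:
[1]
  A via A→a a: +{a}
  B via B→a a: +{a}
  B via B→b a: +{b}
  C via C→b: +{b}
  S via S→a A: +{a}
  S via S→b: +{b}
  FIRST(S)={a,b}  FIRST(A)={a}  FIRST(B)={a,b}  FIRST(C)={b}
[2]
  A via A→S: +{b}
  FIRST(S)={a,b}  FIRST(A)={a,b}  FIRST(B)={a,b}  FIRST(C)={b}
[3] (stable)
  FIRST(S)={a,b}  FIRST(A)={a,b}  FIRST(B)={a,b}  FIRST(C)={b}

FIRST(A) = ["a", "b"]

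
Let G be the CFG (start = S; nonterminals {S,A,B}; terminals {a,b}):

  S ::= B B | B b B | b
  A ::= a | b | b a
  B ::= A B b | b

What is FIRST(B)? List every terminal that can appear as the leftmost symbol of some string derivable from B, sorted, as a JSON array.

Compute FIRST by fixpoint:
iter 1:
  A via A→a: +{a}
  A via A→b: +{b}
  B via B→A B b: +{a,b}
  S via S→B B: +{a,b}
  FIRST(S)={a,b}  FIRST(A)={a,b}  FIRST(B)={a,b}
iter 2: (stable)
  FIRST(S)={a,b}  FIRST(A)={a,b}  FIRST(B)={a,b}

FIRST(B) = ["a", "b"]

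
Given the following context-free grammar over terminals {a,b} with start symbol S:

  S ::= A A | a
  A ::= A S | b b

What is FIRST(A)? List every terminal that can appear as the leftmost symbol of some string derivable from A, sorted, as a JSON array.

FIRST sets, iterate to fixpoint:
iter 1:
  A via A→b b: +{b}
  S via S→A A: +{b}
  S via S→a: +{a}
  FIRST(S)={a,b}  FIRST(A)={b}
iter 2: done
  FIRST(S)={a,b}  FIRST(A)={b}

FIRST(A) = ["b"]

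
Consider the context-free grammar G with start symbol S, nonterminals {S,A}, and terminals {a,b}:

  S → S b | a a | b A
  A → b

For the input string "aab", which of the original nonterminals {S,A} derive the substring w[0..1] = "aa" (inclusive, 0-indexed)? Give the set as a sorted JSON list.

Convert to CNF:
  S -> S T0 | T0 A | T1 T1
  A -> b
  T0 -> b
  T1 -> a

CYK fill (cells [i..j] with 0 ≤ i ≤ j ≤ 1 only):
  cell(0,0) a: {T1}  orig:{}
  cell(1,1) a: {T1}  orig:{}
  cell(0,1) aa: {S}

Original NTs in T[0,1] deriving "aa": ["S"]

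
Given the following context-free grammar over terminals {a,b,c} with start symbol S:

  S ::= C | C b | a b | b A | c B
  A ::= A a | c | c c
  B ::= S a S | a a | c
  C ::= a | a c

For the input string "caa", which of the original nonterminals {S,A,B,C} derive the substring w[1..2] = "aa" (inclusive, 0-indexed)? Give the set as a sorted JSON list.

Convert to CNF:
  S -> C T2 | T0 T1 | T0 T2 | T1 B | T2 A | a
  A -> A T0 | T1 T1 | c
  B -> S X3 | T0 T0 | c
  C -> T0 T1 | a
  T0 -> a
  T1 -> c
  T2 -> b
  X3 -> T0 S

Fill CYK table bottom-up, restricted to cells inside w[1..2]:
  T[1,1] 'a' = {C,S,T0}  orig:{C,S}
  T[2,2] 'a' = {C,S,T0}  orig:{C,S}
  T[1,2] 'aa' = {B,X3}  orig:{B}

Original NTs in T[1,2] deriving "aa": ["B"]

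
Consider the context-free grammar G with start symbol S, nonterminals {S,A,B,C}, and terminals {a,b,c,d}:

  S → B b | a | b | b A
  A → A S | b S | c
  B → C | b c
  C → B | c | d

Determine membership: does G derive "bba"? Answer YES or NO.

Convert to CNF:
  S -> B T0 | T0 A | a | b
  A -> A S | T0 S | c
  B -> T0 T1 | c | d
  C -> T0 T1 | c | d
  T0 -> b
  T1 -> c

Fill CYK table bottom-up:
  cell(0,0) b: {S,T0}  orig:{S}
  cell(1,1) b: {S,T0}  orig:{S}
  cell(2,2) a: {S}
  cell(0,1) bb: {A}
  cell(1,2) ba: {A}
  cell(0,2) bba: {A,S}

S ∈ T[0,2] ⇒ YES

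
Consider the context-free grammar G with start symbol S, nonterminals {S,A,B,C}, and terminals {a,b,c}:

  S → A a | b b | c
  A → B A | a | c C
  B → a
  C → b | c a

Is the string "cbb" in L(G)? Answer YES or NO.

CNF form of G:
  S -> A T1 | T2 T2 | c
  A -> B A | T0 C | a
  B -> a
  C -> T0 T1 | b
  T0 -> c
  T1 -> a
  T2 -> b

Fill CYK table bottom-up:
  [0..0]={S,T0}  "c"  orig:{S}
  [1..1]={C,T2}  "b"  orig:{C}
  [2..2]={C,T2}  "b"  orig:{C}
  [0..1]={A}  "cb"
  [1..2]={S}  "bb"
  [0..2]=∅  "cbb"

S ∉ T[0,2] ⇒ NO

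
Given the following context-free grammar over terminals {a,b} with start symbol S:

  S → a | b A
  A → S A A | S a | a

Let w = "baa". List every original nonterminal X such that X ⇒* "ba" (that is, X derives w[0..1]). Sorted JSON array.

Convert to CNF:
  S -> T1 A | a
  A -> S T0 | S X2 | a
  T0 -> a
  T1 -> b
  X2 -> A A

CYK fill, restricted to cells inside w[0..1]:
  cell(0,0) b: {T1}  orig:{}
  cell(1,1) a: {A,S,T0}  orig:{A,S}
  cell(0,1) ba: {S}

Original NTs in T[0,1] deriving "ba": ["S"]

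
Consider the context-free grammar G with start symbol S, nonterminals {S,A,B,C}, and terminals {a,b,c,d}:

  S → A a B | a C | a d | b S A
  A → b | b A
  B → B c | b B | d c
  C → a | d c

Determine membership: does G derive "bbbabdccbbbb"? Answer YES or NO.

Convert to CNF:
  S -> A X4 | T0 X5 | T3 C | T3 T2
  A -> T0 A | b
  B -> B T1 | T0 B | T2 T1
  C -> T2 T1 | a
  T0 -> b
  T1 -> c
  T2 -> d
  T3 -> a
  X4 -> T3 B
  X5 -> S A

CYK table (by increasing span):
  cell(0,0) b: {A,T0}  orig:{A}
  cell(1,1) b: {A,T0}  orig:{A}
  cell(2,2) b: {A,T0}  orig:{A}
  cell(3,3) a: {C,T3}  orig:{C}
  cell(4,4) b: {A,T0}  orig:{A}
  cell(5,5) d: {T2}  orig:{}
  cell(6,6) c: {T1}  orig:{}
  cell(7,7) c: {T1}  orig:{}
  cell(8,8) b: {A,T0}  orig:{A}
  cell(9,9) b: {A,T0}  orig:{A}
  cell(10,10) b: {A,T0}  orig:{A}
  cell(11,11) b: {A,T0}  orig:{A}
  cell(0,1) bb: {A}
  cell(1,2) bb: {A}
  cell(2,3) ba: ∅
  cell(3,4) ab: ∅
  cell(4,5) bd: ∅
  cell(5,6) dc: {B,C}
  cell(6,7) cc: ∅
  cell(7,8) cb: ∅
  cell(8,9) bb: {A}
  cell(9,10) bb: {A}
  cell(10,11) bb: {A}
  cell(0,2) bbb: {A}
  cell(1,3) bba: ∅
  cell(2,4) bab: ∅
  cell(3,5) abd: ∅
  cell(4,6) bdc: {B}
  cell(5,7) dcc: {B}
  cell(6,8) ccb: ∅
  cell(7,9) cbb: ∅
  cell(8,10) bbb: {A}
  cell(9,11) bbb: {A}
  cell(0,3) bbba: ∅
  cell(1,4) bbab: ∅
  cell(2,5) babd: ∅
  cell(3,6) abdc: {X4}  orig:{}
  cell(4,7) bdcc: {B}
  cell(5,8) dccb: ∅
  cell(6,9) ccbb: ∅
  cell(7,10) cbbb: ∅
  cell(8,11) bbbb: {A}
  cell(0,4) bbbab: ∅
  cell(1,5) bbabd: ∅
  cell(2,6) babdc: {S}
  cell(3,7) abdcc: {X4}  orig:{}
  cell(4,8) bdccb: ∅
  cell(5,9) dccbb: ∅
  cell(6,10) ccbbb: ∅
  cell(7,11) cbbbb: ∅
  cell(0,5) bbbabd: ∅
  cell(1,6) bbabdc: {S}
  cell(2,7) babdcc: {S}
  cell(3,8) abdccb: ∅
  cell(4,9) bdccbb: ∅
  cell(5,10) dccbbb: ∅
  cell(6,11) ccbbbb: ∅
  cell(0,6) bbbabdc: {S}
  cell(1,7) bbabdcc: {S}
  cell(2,8) babdccb: {X5}  orig:{}
  cell(3,9) abdccbb: ∅
  cell(4,10) bdccbbb: ∅
  cell(5,11) dccbbbb: ∅
  cell(0,7) bbbabdcc: {S}
  cell(1,8) bbabdccb: {S,X5}  orig:{S}
  cell(2,9) babdccbb: {X5}  orig:{}
  cell(3,10) abdccbbb: ∅
  cell(4,11) bdccbbbb: ∅
  cell(0,8) bbbabdccb: {S,X5}  orig:{S}
  cell(1,9) bbabdccbb: {S,X5}  orig:{S}
  cell(2,10) babdccbbb: {X5}  orig:{}
  cell(3,11) abdccbbbb: ∅
  cell(0,9) bbbabdccbb: {S,X5}  orig:{S}
  cell(1,10) bbabdccbbb: {S,X5}  orig:{S}
  cell(2,11) babdccbbbb: {X5}  orig:{}
  cell(0,10) bbbabdccbbb: {S,X5}  orig:{S}
  cell(1,11) bbabdccbbbb: {S,X5}  orig:{S}
  cell(0,11) bbbabdccbbbb: {S,X5}  orig:{S}

S ∈ T[0,11] ⇒ YES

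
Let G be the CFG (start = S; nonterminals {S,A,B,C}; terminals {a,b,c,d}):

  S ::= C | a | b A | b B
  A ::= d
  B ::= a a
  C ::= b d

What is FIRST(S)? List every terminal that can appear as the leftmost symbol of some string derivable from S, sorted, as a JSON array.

Compute FIRST by fixpoint:
[1]
  A via A→d: +{d}
  B via B→a a: +{a}
  C via C→b d: +{b}
  S via S→C: +{b}
  S via S→a: +{a}
  FIRST[S]={a,b}  FIRST[A]={d}  FIRST[B]={a}  FIRST[C]={b}
[2] (stable)
  FIRST[S]={a,b}  FIRST[A]={d}  FIRST[B]={a}  FIRST[C]={b}

FIRST(S) = ["a", "b"]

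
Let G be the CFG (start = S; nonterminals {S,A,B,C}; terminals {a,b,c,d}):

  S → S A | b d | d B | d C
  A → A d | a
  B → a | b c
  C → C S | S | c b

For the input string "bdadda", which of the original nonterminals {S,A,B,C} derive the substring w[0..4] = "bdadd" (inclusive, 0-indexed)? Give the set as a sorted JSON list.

CNF form of G:
  S -> S A | T0 B | T0 C | T1 T0
  A -> A T0 | a
  B -> T1 T2 | a
  C -> C S | S A | T0 B | T0 C | T1 T0 | T2 T1
  T0 -> d
  T1 -> b
  T2 -> c

Fill CYK table bottom-up, restricted to cells inside w[0..4]:
  cell(0,0) b: {T1}  orig:{}
  cell(1,1) d: {T0}  orig:{}
  cell(2,2) a: {A,B}
  cell(3,3) d: {T0}  orig:{}
  cell(4,4) d: {T0}  orig:{}
  cell(0,1) bd: {C,S}
  cell(1,2) da: {C,S}
  cell(2,3) ad: {A}
  cell(3,4) dd: ∅
  cell(0,2) bda: {C,S}
  cell(1,3) dad: ∅
  cell(2,4) add: {A}
  cell(0,3) bdad: {C,S}
  cell(1,4) dadd: ∅
  cell(0,4) bdadd: {C,S}

Original NTs in T[0,4] deriving "bdadd": ["C", "S"]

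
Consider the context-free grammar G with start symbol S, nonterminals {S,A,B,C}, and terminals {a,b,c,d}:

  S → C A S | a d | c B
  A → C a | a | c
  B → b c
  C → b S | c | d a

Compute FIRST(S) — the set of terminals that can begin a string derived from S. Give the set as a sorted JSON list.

FIRST sets, iterate to fixpoint:
[1]
  A via A→a: +{a}
  A via A→c: +{c}
  B via B→b c: +{b}
  C via C→b S: +{b}
  C via C→c: +{c}
  C via C→d a: +{d}
  S via S→C A S: +{b,c,d}
  S via S→a d: +{a}
  S: {a,b,c,d}  A: {a,c}  B: {b}  C: {b,c,d}
[2]
  A via A→C a: +{b,d}
  S: {a,b,c,d}  A: {a,b,c,d}  B: {b}  C: {b,c,d}
[3] (stable)
  S: {a,b,c,d}  A: {a,b,c,d}  B: {b}  C: {b,c,d}

FIRST(S) = ["a", "b", "c", "d"]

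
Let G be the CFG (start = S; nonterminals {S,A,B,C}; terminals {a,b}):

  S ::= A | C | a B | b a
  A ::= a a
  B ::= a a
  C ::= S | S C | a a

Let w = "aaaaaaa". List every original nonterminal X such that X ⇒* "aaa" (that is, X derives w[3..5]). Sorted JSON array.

Convert to CNF:
  S -> S C | T0 B | T0 T0 | T1 T0
  A -> T0 T0
  B -> T0 T0
  C -> S C | T0 B | T0 T0 | T1 T0
  T0 -> a
  T1 -> b

CYK table (by increasing span), restricted to cells inside w[3..5]:
  cell(3,3) a: {T0}  orig:{}
  cell(4,4) a: {T0}  orig:{}
  cell(5,5) a: {T0}  orig:{}
  cell(3,4) aa: {A,B,C,S}
  cell(4,5) aa: {A,B,C,S}
  cell(3,5) aaa: {C,S}

Original NTs in T[3,5] deriving "aaa": ["C", "S"]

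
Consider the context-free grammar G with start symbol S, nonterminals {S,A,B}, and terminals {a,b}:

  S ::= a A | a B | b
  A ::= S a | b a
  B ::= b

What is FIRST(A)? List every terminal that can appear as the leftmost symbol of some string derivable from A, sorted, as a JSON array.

Compute FIRST by fixpoint:
[1]
  A via A→b a: +{b}
  B via B→b: +{b}
  S via S→a A: +{a}
  S via S→b: +{b}
  S: {a,b}  A: {b}  B: {b}
[2]
  A via A→S a: +{a}
  S: {a,b}  A: {a,b}  B: {b}
[3] done
  S: {a,b}  A: {a,b}  B: {b}

FIRST(A) = ["a", "b"]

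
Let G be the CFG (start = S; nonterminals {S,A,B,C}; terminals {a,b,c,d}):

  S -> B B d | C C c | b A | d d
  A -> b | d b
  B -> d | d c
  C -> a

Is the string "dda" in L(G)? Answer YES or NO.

Convert to CNF:
  S -> B X3 | C X4 | T0 T0 | T1 A
  A -> T0 T1 | b
  B -> T0 T2 | d
  C -> a
  T0 -> d
  T1 -> b
  T2 -> c
  X3 -> B T0
  X4 -> C T2

CYK table (by increasing span):
  [0..0]={B,T0}  "d"  orig:{B}
  [1..1]={B,T0}  "d"  orig:{B}
  [2..2]={C}  "a"
  [0..1]={S,X3}  "dd"  orig:{S}
  [1..2]=∅  "da"
  [0..2]=∅  "dda"

S ∉ T[0,2] ⇒ NO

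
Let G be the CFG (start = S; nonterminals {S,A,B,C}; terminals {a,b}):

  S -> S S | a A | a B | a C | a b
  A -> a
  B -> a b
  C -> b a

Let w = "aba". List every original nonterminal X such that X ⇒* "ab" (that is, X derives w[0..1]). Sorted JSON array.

Convert to CNF:
  S -> S S | T0 A | T0 B | T0 C | T0 T1
  A -> a
  B -> T0 T1
  C -> T1 T0
  T0 -> a
  T1 -> b

CYK table (by increasing span), restricted to cells inside w[0..1]:
  T[0,0] 'a' = {A,T0}  orig:{A}
  T[1,1] 'b' = {T1}  orig:{}
  T[0,1] 'ab' = {B,S}

Original NTs in T[0,1] deriving "ab": ["B", "S"]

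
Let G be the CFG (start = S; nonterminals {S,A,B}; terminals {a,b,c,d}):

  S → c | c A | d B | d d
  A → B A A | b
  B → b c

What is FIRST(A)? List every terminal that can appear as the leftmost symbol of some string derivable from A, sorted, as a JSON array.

Compute FIRST by fixpoint:
iter 1:
  A via A→b: +{b}
  B via B→b c: +{b}
  S via S→c: +{c}
  S via S→d B: +{d}
  FIRST(S)={c,d}  FIRST(A)={b}  FIRST(B)={b}
iter 2: — fixpoint
  FIRST(S)={c,d}  FIRST(A)={b}  FIRST(B)={b}

FIRST(A) = ["b"]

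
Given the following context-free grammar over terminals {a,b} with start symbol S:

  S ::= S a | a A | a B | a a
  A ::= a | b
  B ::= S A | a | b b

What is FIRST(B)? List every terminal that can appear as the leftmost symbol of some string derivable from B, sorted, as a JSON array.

FIRST sets, iterate to fixpoint:
[1]
  A via A→a: +{a}
  A via A→b: +{b}
  B via B→a: +{a}
  B via B→b b: +{b}
  S via S→a A: +{a}
  FIRST(S)={a}  FIRST(A)={a,b}  FIRST(B)={a,b}
[2] (stable)
  FIRST(S)={a}  FIRST(A)={a,b}  FIRST(B)={a,b}

FIRST(B) = ["a", "b"]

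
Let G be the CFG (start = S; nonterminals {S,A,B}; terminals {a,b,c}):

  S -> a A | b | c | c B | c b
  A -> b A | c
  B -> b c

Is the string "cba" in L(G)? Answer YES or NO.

CNF form of G:
  S -> T1 B | T1 T0 | T2 A | b | c
  A -> T0 A | c
  B -> T0 T1
  T0 -> b
  T1 -> c
  T2 -> a

CYK fill:
  [0..0]={A,S,T1}  "c"  orig:{A,S}
  [1..1]={S,T0}  "b"  orig:{S}
  [2..2]={T2}  "a"  orig:{}
  [0..1]={S}  "cb"
  [1..2]=∅  "ba"
  [0..2]=∅  "cba"

S ∉ T[0,2] ⇒ NO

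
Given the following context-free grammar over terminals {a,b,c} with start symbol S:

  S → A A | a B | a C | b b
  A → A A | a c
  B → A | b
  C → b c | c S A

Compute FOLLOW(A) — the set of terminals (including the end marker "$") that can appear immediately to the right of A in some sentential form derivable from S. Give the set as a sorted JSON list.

FIRST iteration:
round 1:
  A via A→a c: +{a}
  B via B→A: +{a}
  B via B→b: +{b}
  C via C→b c: +{b}
  C via C→c S A: +{c}
  S via S→A A: +{a}
  S via S→b b: +{b}
  S: {a,b}  A: {a}  B: {a,b}  C: {b,c}
round 2: — fixpoint
  S: {a,b}  A: {a}  B: {a,b}  C: {b,c}

FOLLOW sets:
FOLLOW(S) := {$}
iter 1:
  A→A A: FOLLOW(A) ⊇ FIRST(A) = {a}; new: +{a}
  C→c S A: FOLLOW(S) ⊇ FIRST(A) = {a}; new: +{a}
  S→A A: FOLLOW(A) ⊇ FOLLOW(S) ⊇ {$,a}; new: +{$}
  S→a B: FOLLOW(B) ⊇ FOLLOW(S) ⊇ {$,a}; new: +{$,a}
  S→a C: FOLLOW(C) ⊇ FOLLOW(S) ⊇ {$,a}; new: +{$,a}
  FOLLOW(S)={$,a}  FOLLOW(A)={$,a}  FOLLOW(B)={$,a}  FOLLOW(C)={$,a}
iter 2: (no change)
  FOLLOW(S)={$,a}  FOLLOW(A)={$,a}  FOLLOW(B)={$,a}  FOLLOW(C)={$,a}

FOLLOW(A) = ["$", "a"]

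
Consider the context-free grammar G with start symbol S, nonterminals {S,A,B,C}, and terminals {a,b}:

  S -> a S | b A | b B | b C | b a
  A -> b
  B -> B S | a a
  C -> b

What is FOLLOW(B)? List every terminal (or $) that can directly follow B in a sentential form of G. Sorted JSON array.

Compute FIRST by fixpoint:
round 1:
  A via A→b: +{b}
  B via B→a a: +{a}
  C via C→b: +{b}
  S via S→a S: +{a}
  S via S→b A: +{b}
  FIRST[S]={a,b}  FIRST[A]={b}  FIRST[B]={a}  FIRST[C]={b}
round 2: — fixpoint
  FIRST[S]={a,b}  FIRST[A]={b}  FIRST[B]={a}  FIRST[C]={b}

Compute FOLLOW by fixpoint:
FOLLOW(S) := {$}
[1]
  B→B S: FOLLOW(B) ⊇ FIRST(S) = {a,b}; new: +{a,b}
  B→B S: FOLLOW(S) ⊇ FOLLOW(B) ⊇ {a,b}; new: +{a,b}
  S→b A: FOLLOW(A) ⊇ FOLLOW(S) ⊇ {$,a,b}; new: +{$,a,b}
  S→b B: FOLLOW(B) ⊇ FOLLOW(S) ⊇ {$,a,b}; new: +{$}
  S→b C: FOLLOW(C) ⊇ FOLLOW(S) ⊇ {$,a,b}; new: +{$,a,b}
  FOLLOW[S]={$,a,b}  FOLLOW[A]={$,a,b}  FOLLOW[B]={$,a,b}  FOLLOW[C]={$,a,b}
[2] (no change)
  FOLLOW[S]={$,a,b}  FOLLOW[A]={$,a,b}  FOLLOW[B]={$,a,b}  FOLLOW[C]={$,a,b}

FOLLOW(B) = ["$", "a", "b"]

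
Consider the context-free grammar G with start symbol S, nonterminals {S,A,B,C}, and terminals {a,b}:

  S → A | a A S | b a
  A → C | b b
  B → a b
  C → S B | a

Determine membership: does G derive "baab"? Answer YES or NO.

CNF form of G:
  S -> S B | T0 T0 | T0 T1 | T1 X2 | a
  A -> S B | T0 T0 | a
  B -> T1 T0
  C -> S B | a
  T0 -> b
  T1 -> a
  X2 -> A S

CYK table (by increasing span):
  cell(0,0) b: {T0}  orig:{}
  cell(1,1) a: {A,C,S,T1}  orig:{A,C,S}
  cell(2,2) a: {A,C,S,T1}  orig:{A,C,S}
  cell(3,3) b: {T0}  orig:{}
  cell(0,1) ba: {S}
  cell(1,2) aa: {X2}  orig:{}
  cell(2,3) ab: {B}
  cell(0,2) baa: ∅
  cell(1,3) aab: {A,C,S}
  cell(0,3) baab: {A,C,S}

S ∈ T[0,3] ⇒ YES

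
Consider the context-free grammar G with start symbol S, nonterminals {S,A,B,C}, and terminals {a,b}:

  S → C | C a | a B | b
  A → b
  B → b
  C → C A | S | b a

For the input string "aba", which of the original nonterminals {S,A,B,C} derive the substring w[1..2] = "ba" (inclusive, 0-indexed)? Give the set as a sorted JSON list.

CNF form of G:
  S -> C A | C T0 | T0 B | T1 T0 | b
  A -> b
  B -> b
  C -> C A | C T0 | T0 B | T1 T0 | b
  T0 -> a
  T1 -> b

Fill CYK table bottom-up — only the sub-triangle for w[1..2]:
  T[1,1] 'b' = {A,B,C,S,T1}  orig:{A,B,C,S}
  T[2,2] 'a' = {T0}  orig:{}
  T[1,2] 'ba' = {C,S}

Original NTs in T[1,2] deriving "ba": ["C", "S"]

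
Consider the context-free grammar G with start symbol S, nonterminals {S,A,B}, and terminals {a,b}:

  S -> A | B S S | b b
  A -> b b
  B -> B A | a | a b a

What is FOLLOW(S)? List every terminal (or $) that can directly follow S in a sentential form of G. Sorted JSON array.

FIRST iteration:
round 1:
  A via A→b b: +{b}
  B via B→a: +{a}
  S via S→A: +{b}
  S via S→B S S: +{a}
  FIRST(S)={a,b}  FIRST(A)={b}  FIRST(B)={a}
round 2: — fixpoint
  FIRST(S)={a,b}  FIRST(A)={b}  FIRST(B)={a}

FOLLOW sets:
seed FOLLOW(S) with $
iter 1:
  B→B A: FOLLOW(B) ⊇ FIRST(A) = {b}; new: +{b}
  B→B A: FOLLOW(A) ⊇ FOLLOW(B) ⊇ {b}; new: +{b}
  S→A: FOLLOW(A) ⊇ FOLLOW(S) ⊇ {$}; new: +{$}
  S→B S S: FOLLOW(B) ⊇ FIRST(S) = {a,b}; new: +{a}
  S→B S S: FOLLOW(S) ⊇ FIRST(S) = {a,b}; new: +{a,b}
  S: {$,a,b}  A: {$,b}  B: {a,b}
iter 2:
  B→B A: FOLLOW(A) ⊇ FOLLOW(B) ⊇ {a,b}; new: +{a}
  S: {$,a,b}  A: {$,a,b}  B: {a,b}
iter 3: (stable)
  S: {$,a,b}  A: {$,a,b}  B: {a,b}

FOLLOW(S) = ["$", "a", "b"]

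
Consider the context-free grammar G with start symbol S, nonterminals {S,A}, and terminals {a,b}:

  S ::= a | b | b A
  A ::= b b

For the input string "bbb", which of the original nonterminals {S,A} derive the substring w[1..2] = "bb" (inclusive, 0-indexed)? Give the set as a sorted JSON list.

CNF form of G:
  S -> T0 A | a | b
  A -> T0 T0
  T0 -> b

CYK fill, restricted to cells inside w[1..2]:
  cell(1,1) b: {S,T0}  orig:{S}
  cell(2,2) b: {S,T0}  orig:{S}
  cell(1,2) bb: {A}

Original NTs in T[1,2] deriving "bb": ["A"]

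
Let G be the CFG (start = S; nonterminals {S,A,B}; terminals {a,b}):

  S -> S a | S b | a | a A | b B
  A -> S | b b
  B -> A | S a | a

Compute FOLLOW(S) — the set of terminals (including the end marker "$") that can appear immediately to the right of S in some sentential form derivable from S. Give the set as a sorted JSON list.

FIRST iteration:
pass 1:
  A via A→b b: +{b}
  B via B→A: +{b}
  B via B→a: +{a}
  S via S→a: +{a}
  S via S→b B: +{b}
  FIRST(S)={a,b}  FIRST(A)={b}  FIRST(B)={a,b}
pass 2:
  A via A→S: +{a}
  FIRST(S)={a,b}  FIRST(A)={a,b}  FIRST(B)={a,b}
pass 3: — fixpoint
  FIRST(S)={a,b}  FIRST(A)={a,b}  FIRST(B)={a,b}

FOLLOW sets:
initialize: $ ∈ FOLLOW(S)
iter 1:
  B→S a: FOLLOW(S) ⊇ FIRST(a) = {a}; new: +{a}
  S→S b: FOLLOW(S) ⊇ FIRST(b) = {b}; new: +{b}
  S→a A: FOLLOW(A) ⊇ FOLLOW(S) ⊇ {$,a,b}; new: +{$,a,b}
  S→b B: FOLLOW(B) ⊇ FOLLOW(S) ⊇ {$,a,b}; new: +{$,a,b}
  FOLLOW(S)={$,a,b}  FOLLOW(A)={$,a,b}  FOLLOW(B)={$,a,b}
iter 2: (stable)
  FOLLOW(S)={$,a,b}  FOLLOW(A)={$,a,b}  FOLLOW(B)={$,a,b}

FOLLOW(S) = ["$", "a", "b"]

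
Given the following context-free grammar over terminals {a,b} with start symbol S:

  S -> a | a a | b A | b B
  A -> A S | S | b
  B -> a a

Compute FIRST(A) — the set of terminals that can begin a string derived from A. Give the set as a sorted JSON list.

Compute FIRST by fixpoint:
round 1:
  A via A→b: +{b}
  B via B→a a: +{a}
  S via S→a: +{a}
  S via S→b A: +{b}
  FIRST(S)={a,b}  FIRST(A)={b}  FIRST(B)={a}
round 2:
  A via A→S: +{a}
  FIRST(S)={a,b}  FIRST(A)={a,b}  FIRST(B)={a}
round 3: done
  FIRST(S)={a,b}  FIRST(A)={a,b}  FIRST(B)={a}

FIRST(A) = ["a", "b"]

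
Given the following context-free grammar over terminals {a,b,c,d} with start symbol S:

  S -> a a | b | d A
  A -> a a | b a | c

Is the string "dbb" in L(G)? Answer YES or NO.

Convert to CNF:
  S -> T0 T0 | T2 A | b
  A -> T0 T0 | T1 T0 | c
  T0 -> a
  T1 -> b
  T2 -> d

CYK table (by increasing span):
  [0..0]={T2}  "d"  orig:{}
  [1..1]={S,T1}  "b"  orig:{S}
  [2..2]={S,T1}  "b"  orig:{S}
  [0..1]=∅  "db"
  [1..2]=∅  "bb"
  [0..2]=∅  "dbb"

S ∉ T[0,2] ⇒ NO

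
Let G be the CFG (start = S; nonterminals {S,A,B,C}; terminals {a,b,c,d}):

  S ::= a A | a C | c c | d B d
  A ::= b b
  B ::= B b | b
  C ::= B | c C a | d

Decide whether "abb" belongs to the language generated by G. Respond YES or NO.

Convert to CNF:
  S -> T1 T1 | T2 A | T2 C | T3 X5
  A -> T0 T0
  B -> B T0 | b
  C -> B T0 | T1 X4 | b | d
  T0 -> b
  T1 -> c
  T2 -> a
  T3 -> d
  X4 -> C T2
  X5 -> B T3

CYK fill:
  cell(0,0) a: {T2}  orig:{}
  cell(1,1) b: {B,C,T0}  orig:{B,C}
  cell(2,2) b: {B,C,T0}  orig:{B,C}
  cell(0,1) ab: {S}
  cell(1,2) bb: {A,B,C}
  cell(0,2) abb: {S}

S ∈ T[0,2] ⇒ YES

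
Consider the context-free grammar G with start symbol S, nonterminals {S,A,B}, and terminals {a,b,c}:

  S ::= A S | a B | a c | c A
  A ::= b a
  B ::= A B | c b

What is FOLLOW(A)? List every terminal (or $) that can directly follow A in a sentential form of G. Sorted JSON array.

Compute FIRST by fixpoint:
pass 1:
  A via A→b a: +{b}
  B via B→A B: +{b}
  B via B→c b: +{c}
  S via S→A S: +{b}
  S via S→a B: +{a}
  S via S→c A: +{c}
  S: {a,b,c}  A: {b}  B: {b,c}
pass 2: done
  S: {a,b,c}  A: {b}  B: {b,c}

FOLLOW sets:
initialize: $ ∈ FOLLOW(S)
[1]
  B→A B: FOLLOW(A) ⊇ FIRST(B) = {b,c}; new: +{b,c}
  S→A S: FOLLOW(A) ⊇ FIRST(S) = {a,b,c}; new: +{a}
  S→a B: FOLLOW(B) ⊇ FOLLOW(S) ⊇ {$}; new: +{$}
  S→c A: FOLLOW(A) ⊇ FOLLOW(S) ⊇ {$}; new: +{$}
  FOLLOW(S)={$}  FOLLOW(A)={$,a,b,c}  FOLLOW(B)={$}
[2] — fixpoint
  FOLLOW(S)={$}  FOLLOW(A)={$,a,b,c}  FOLLOW(B)={$}

FOLLOW(A) = ["$", "a", "b", "c"]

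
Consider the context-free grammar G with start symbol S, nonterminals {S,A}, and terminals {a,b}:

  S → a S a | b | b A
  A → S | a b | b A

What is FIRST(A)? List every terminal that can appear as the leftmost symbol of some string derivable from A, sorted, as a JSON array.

FIRST sets, iterate to fixpoint:
iter 1:
  A via A→a b: +{a}
  A via A→b A: +{b}
  S via S→a S a: +{a}
  S via S→b: +{b}
  FIRST(S)={a,b}  FIRST(A)={a,b}
iter 2: — fixpoint
  FIRST(S)={a,b}  FIRST(A)={a,b}

FIRST(A) = ["a", "b"]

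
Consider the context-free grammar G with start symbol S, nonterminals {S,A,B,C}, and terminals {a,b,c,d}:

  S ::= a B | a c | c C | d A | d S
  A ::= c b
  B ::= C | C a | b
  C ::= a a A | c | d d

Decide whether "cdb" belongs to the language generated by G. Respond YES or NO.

CNF form of G:
  S -> T0 C | T2 B | T2 T0 | T3 A | T3 S
  A -> T0 T1
  B -> C T2 | T2 X4 | T3 T3 | b | c
  C -> T2 X5 | T3 T3 | c
  T0 -> c
  T1 -> b
  T2 -> a
  T3 -> d
  X4 -> T2 A
  X5 -> T2 A

Fill CYK table bottom-up:
  cell(0,0) c: {B,C,T0}  orig:{B,C}
  cell(1,1) d: {T3}  orig:{}
  cell(2,2) b: {B,T1}  orig:{B}
  cell(0,1) cd: ∅
  cell(1,2) db: ∅
  cell(0,2) cdb: ∅

S ∉ T[0,2] ⇒ NO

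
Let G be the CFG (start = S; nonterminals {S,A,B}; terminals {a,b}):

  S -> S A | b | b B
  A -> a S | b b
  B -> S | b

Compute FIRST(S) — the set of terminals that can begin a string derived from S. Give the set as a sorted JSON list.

FIRST iteration:
pass 1:
  A via A→a S: +{a}
  A via A→b b: +{b}
  B via B→b: +{b}
  S via S→b: +{b}
  FIRST(S)={b}  FIRST(A)={a,b}  FIRST(B)={b}
pass 2: — fixpoint
  FIRST(S)={b}  FIRST(A)={a,b}  FIRST(B)={b}

FIRST(S) = ["b"]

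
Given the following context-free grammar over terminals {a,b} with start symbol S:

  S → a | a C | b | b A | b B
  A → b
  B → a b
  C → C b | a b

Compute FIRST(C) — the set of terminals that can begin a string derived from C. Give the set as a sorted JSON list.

Compute FIRST by fixpoint:
round 1:
  A via A→b: +{b}
  B via B→a b: +{a}
  C via C→a b: +{a}
  S via S→a: +{a}
  S via S→b: +{b}
  FIRST[S]={a,b}  FIRST[A]={b}  FIRST[B]={a}  FIRST[C]={a}
round 2: (stable)
  FIRST[S]={a,b}  FIRST[A]={b}  FIRST[B]={a}  FIRST[C]={a}

FIRST(C) = ["a"]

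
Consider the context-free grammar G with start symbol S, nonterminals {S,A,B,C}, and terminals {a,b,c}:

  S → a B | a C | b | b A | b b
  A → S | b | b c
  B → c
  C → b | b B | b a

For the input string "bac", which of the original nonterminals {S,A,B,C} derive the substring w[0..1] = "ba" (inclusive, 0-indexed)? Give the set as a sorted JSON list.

CNF form of G:
  S -> T0 B | T0 C | T1 A | T1 T1 | b
  A -> T0 B | T0 C | T1 A | T1 T1 | T1 T2 | b
  B -> c
  C -> T1 B | T1 T0 | b
  T0 -> a
  T1 -> b
  T2 -> c

CYK fill, restricted to cells inside w[0..1]:
  [0..0]={A,C,S,T1}  "b"  orig:{A,C,S}
  [1..1]={T0}  "a"  orig:{}
  [0..1]={C}  "ba"

Original NTs in T[0,1] deriving "ba": ["C"]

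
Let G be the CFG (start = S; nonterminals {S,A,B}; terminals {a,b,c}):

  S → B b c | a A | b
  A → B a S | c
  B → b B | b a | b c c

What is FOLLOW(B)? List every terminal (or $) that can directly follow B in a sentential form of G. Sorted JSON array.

Compute FIRST by fixpoint:
pass 1:
  A via A→c: +{c}
  B via B→b B: +{b}
  S via S→B b c: +{b}
  S via S→a A: +{a}
  FIRST[S]={a,b}  FIRST[A]={c}  FIRST[B]={b}
pass 2:
  A via A→B a S: +{b}
  FIRST[S]={a,b}  FIRST[A]={b,c}  FIRST[B]={b}
pass 3: done
  FIRST[S]={a,b}  FIRST[A]={b,c}  FIRST[B]={b}

Compute FOLLOW by fixpoint:
seed FOLLOW(S) with $
round 1:
  A→B a S: FOLLOW(B) ⊇ FIRST(a) = {a}; new: +{a}
  S→B b c: FOLLOW(B) ⊇ FIRST(b) = {b}; new: +{b}
  S→a A: FOLLOW(A) ⊇ FOLLOW(S) ⊇ {$}; new: +{$}
  S: {$}  A: {$}  B: {a,b}
round 2: (no change)
  S: {$}  A: {$}  B: {a,b}

FOLLOW(B) = ["a", "b"]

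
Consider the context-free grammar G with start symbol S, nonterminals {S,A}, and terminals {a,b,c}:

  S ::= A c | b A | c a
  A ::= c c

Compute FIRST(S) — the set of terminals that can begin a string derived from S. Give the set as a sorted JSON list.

FIRST sets, iterate to fixpoint:
pass 1:
  A via A→c c: +{c}
  S via S→A c: +{c}
  S via S→b A: +{b}
  FIRST(S)={b,c}  FIRST(A)={c}
pass 2: — fixpoint
  FIRST(S)={b,c}  FIRST(A)={c}

FIRST(S) = ["b", "c"]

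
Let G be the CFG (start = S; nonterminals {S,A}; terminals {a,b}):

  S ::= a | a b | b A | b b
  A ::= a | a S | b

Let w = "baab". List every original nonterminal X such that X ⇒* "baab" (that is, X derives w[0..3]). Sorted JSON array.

Convert to CNF:
  S -> T0 T1 | T1 A | T1 T1 | a
  A -> T0 S | a | b
  T0 -> a
  T1 -> b

CYK table (by increasing span) (cells [i..j] with 0 ≤ i ≤ j ≤ 3 only):
  cell(0,0) b: {A,T1}  orig:{A}
  cell(1,1) a: {A,S,T0}  orig:{A,S}
  cell(2,2) a: {A,S,T0}  orig:{A,S}
  cell(3,3) b: {A,T1}  orig:{A}
  cell(0,1) ba: {S}
  cell(1,2) aa: {A}
  cell(2,3) ab: {S}
  cell(0,2) baa: {S}
  cell(1,3) aab: {A}
  cell(0,3) baab: {S}

Original NTs in T[0,3] deriving "baab": ["S"]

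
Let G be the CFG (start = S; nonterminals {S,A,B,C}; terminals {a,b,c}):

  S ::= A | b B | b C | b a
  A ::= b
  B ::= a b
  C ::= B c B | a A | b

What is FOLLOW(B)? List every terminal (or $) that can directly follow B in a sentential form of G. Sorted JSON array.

FIRST sets, iterate to fixpoint:
round 1:
  A via A→b: +{b}
  B via B→a b: +{a}
  C via C→B c B: +{a}
  C via C→b: +{b}
  S via S→A: +{b}
  FIRST[S]={b}  FIRST[A]={b}  FIRST[B]={a}  FIRST[C]={a,b}
round 2: (stable)
  FIRST[S]={b}  FIRST[A]={b}  FIRST[B]={a}  FIRST[C]={a,b}

Compute FOLLOW by fixpoint:
FOLLOW(S) := {$}
iter 1:
  C→B c B: FOLLOW(B) ⊇ FIRST(c) = {c}; new: +{c}
  S→A: FOLLOW(A) ⊇ FOLLOW(S) ⊇ {$}; new: +{$}
  S→b B: FOLLOW(B) ⊇ FOLLOW(S) ⊇ {$}; new: +{$}
  S→b C: FOLLOW(C) ⊇ FOLLOW(S) ⊇ {$}; new: +{$}
  S: {$}  A: {$}  B: {$,c}  C: {$}
iter 2: (stable)
  S: {$}  A: {$}  B: {$,c}  C: {$}

FOLLOW(B) = ["$", "c"]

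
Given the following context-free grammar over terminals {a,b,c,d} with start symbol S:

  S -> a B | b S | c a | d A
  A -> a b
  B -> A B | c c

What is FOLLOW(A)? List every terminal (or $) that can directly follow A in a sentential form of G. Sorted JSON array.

FIRST iteration:
iter 1:
  A via A→a b: +{a}
  B via B→A B: +{a}
  B via B→c c: +{c}
  S via S→a B: +{a}
  S via S→b S: +{b}
  S via S→c a: +{c}
  S via S→d A: +{d}
  FIRST[S]={a,b,c,d}  FIRST[A]={a}  FIRST[B]={a,c}
iter 2: — fixpoint
  FIRST[S]={a,b,c,d}  FIRST[A]={a}  FIRST[B]={a,c}

FOLLOW sets:
initialize: $ ∈ FOLLOW(S)
round 1:
  B→A B: FOLLOW(A) ⊇ FIRST(B) = {a,c}; new: +{a,c}
  S→a B: FOLLOW(B) ⊇ FOLLOW(S) ⊇ {$}; new: +{$}
  S→d A: FOLLOW(A) ⊇ FOLLOW(S) ⊇ {$}; new: +{$}
  FOLLOW[S]={$}  FOLLOW[A]={$,a,c}  FOLLOW[B]={$}
round 2: (no change)
  FOLLOW[S]={$}  FOLLOW[A]={$,a,c}  FOLLOW[B]={$}

FOLLOW(A) = ["$", "a", "c"]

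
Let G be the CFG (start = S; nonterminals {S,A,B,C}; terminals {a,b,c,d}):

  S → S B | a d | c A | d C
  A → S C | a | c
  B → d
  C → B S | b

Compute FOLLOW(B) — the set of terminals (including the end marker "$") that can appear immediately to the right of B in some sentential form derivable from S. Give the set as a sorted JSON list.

FIRST sets, iterate to fixpoint:
pass 1:
  A via A→a: +{a}
  A via A→c: +{c}
  B via B→d: +{d}
  C via C→B S: +{d}
  C via C→b: +{b}
  S via S→a d: +{a}
  S via S→c A: +{c}
  S via S→d C: +{d}
  FIRST(S)={a,c,d}  FIRST(A)={a,c}  FIRST(B)={d}  FIRST(C)={b,d}
pass 2:
  A via A→S C: +{d}
  FIRST(S)={a,c,d}  FIRST(A)={a,c,d}  FIRST(B)={d}  FIRST(C)={b,d}
pass 3: — fixpoint
  FIRST(S)={a,c,d}  FIRST(A)={a,c,d}  FIRST(B)={d}  FIRST(C)={b,d}

Compute FOLLOW by fixpoint:
initialize: $ ∈ FOLLOW(S)
round 1:
  A→S C: FOLLOW(S) ⊇ FIRST(C) = {b,d}; new: +{b,d}
  C→B S: FOLLOW(B) ⊇ FIRST(S) = {a,c,d}; new: +{a,c,d}
  S→S B: FOLLOW(B) ⊇ FOLLOW(S) ⊇ {$,b,d}; new: +{$,b}
  S→c A: FOLLOW(A) ⊇ FOLLOW(S) ⊇ {$,b,d}; new: +{$,b,d}
  S→d C: FOLLOW(C) ⊇ FOLLOW(S) ⊇ {$,b,d}; new: +{$,b,d}
  FOLLOW(S)={$,b,d}  FOLLOW(A)={$,b,d}  FOLLOW(B)={$,a,b,c,d}  FOLLOW(C)={$,b,d}
round 2: — fixpoint
  FOLLOW(S)={$,b,d}  FOLLOW(A)={$,b,d}  FOLLOW(B)={$,a,b,c,d}  FOLLOW(C)={$,b,d}

FOLLOW(B) = ["$", "a", "b", "c", "d"]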